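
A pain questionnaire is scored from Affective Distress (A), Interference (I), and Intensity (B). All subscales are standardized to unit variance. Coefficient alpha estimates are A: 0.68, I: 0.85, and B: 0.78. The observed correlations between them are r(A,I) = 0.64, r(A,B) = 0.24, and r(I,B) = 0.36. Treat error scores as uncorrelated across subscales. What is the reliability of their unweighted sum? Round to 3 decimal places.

0.874

Var(A+I+B) = 3 + 2·[0.64 + 0.24 + 0.36] = 3 + 2.48 = 5.48.
Because errors are independent across components, Cov(Tᵢ,Tⱼ) = Cov(Xᵢ,Xⱼ); the off-diagonal part of the true-score variance is the same as above.
True-score variance = [0.68 + 0.85 + 0.78] + 2.48 = 2.31 + 2.48 = 4.79.
Reliability = 4.79 / 5.48 = 0.874.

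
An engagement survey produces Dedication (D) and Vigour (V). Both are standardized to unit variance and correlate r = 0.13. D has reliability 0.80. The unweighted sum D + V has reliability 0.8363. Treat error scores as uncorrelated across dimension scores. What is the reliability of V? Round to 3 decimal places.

Var(D+V) = 2 + 2·0.13 = 2.260.
True-score variance = ρ_D + ρ_V + 2·0.13, so 0.8363 = (0.80 + ρ_V + 0.26) / 2.260.
ρ_V = 0.8363·2.260 − 0.80 − 0.26 = 0.830.

0.830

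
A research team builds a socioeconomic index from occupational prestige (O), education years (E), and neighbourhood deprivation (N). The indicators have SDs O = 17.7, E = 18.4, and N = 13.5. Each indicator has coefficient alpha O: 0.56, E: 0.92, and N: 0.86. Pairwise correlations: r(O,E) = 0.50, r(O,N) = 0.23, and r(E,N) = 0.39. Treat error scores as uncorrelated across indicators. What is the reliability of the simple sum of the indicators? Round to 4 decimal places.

Var(O+E+N) = 17.7² + 18.4² + 13.5² + 2·[17.7·18.4·0.50 + 17.7·13.5·0.23 + 18.4·13.5·0.39] = 834.1 + 629.349 = 1463.45.
With uncorrelated errors the cross-covariances are all true-score covariance, so they carry over unchanged; only the diagonal terms shrink to ρᵢσᵢ².
True-score variance = [17.7²·0.56 + 18.4²·0.92 + 13.5²·0.86] + 629.349 = 643.653 + 629.349 = 1273.
Reliability = 1273 / 1463.45 = 0.8699.

0.8699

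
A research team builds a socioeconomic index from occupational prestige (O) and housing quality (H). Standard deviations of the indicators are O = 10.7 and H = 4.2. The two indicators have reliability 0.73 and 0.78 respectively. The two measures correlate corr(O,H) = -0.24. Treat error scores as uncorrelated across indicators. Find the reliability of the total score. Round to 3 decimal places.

Var(O+H) = 10.7² + 4.2² + 2·[10.7·4.2·(-0.24)] = 132.13 − 21.5712 = 110.559.
Under uncorrelated errors the observed covariances equal the true-score covariances, so only the own-variance terms attenuate.
True-score variance = [10.7²·0.73 + 4.2²·0.78] − 21.5712 = 97.3369 − 21.5712 = 75.7657.
Reliability = 75.7657 / 110.559 = 0.685.

0.685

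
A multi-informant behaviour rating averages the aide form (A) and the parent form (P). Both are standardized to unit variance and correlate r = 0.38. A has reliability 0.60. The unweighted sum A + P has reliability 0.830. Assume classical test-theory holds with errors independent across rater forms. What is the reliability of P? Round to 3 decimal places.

0.931

Var(A+P) = 2 + 2·0.38 = 2.760.
True-score variance = ρ_A + ρ_P + 2·0.38, so 0.830 = (0.60 + ρ_P + 0.76) / 2.760.
ρ_P = 0.830·2.760 − 0.60 − 0.76 = 0.931.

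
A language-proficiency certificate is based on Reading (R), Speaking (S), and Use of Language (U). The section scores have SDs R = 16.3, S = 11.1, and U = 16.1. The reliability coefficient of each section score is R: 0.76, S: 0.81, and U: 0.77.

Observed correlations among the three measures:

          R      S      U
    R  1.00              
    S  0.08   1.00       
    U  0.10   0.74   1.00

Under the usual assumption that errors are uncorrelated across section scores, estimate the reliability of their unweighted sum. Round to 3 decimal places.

0.852

Var(R+S+U) = 16.3² + 11.1² + 16.1² + 2·[16.3·11.1·0.08 + 16.3·16.1·0.10 + 11.1·16.1·0.74] = 648.11 + 345.926 = 994.036.
Because errors are independent across components, Cov(Tᵢ,Tⱼ) = Cov(Xᵢ,Xⱼ); the off-diagonal part of the true-score variance is the same as above.
True-score variance = [16.3²·0.76 + 11.1²·0.81 + 16.1²·0.77] + 345.926 = 501.316 + 345.926 = 847.242.
Reliability = 847.242 / 994.036 = 0.852.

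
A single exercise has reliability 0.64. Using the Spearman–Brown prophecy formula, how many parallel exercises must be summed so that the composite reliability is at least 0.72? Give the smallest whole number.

2

k ≥ ρ*(1−ρ₁)/(ρ₁(1−ρ*)) = 0.72·0.36 / (0.64·0.28) = 1.446.
Smallest integer k = 2.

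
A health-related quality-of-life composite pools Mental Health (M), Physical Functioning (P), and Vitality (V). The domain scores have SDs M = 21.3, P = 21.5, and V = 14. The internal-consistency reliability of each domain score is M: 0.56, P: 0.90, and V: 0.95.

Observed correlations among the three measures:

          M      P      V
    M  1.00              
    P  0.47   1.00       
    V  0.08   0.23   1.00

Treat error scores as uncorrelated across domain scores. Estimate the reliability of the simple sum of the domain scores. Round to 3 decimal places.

0.852

Var(M+P+V) = 21.3² + 21.5² + 14² + 2·[21.3·21.5·0.47 + 21.3·14·0.08 + 21.5·14·0.23] = 1111.94 + 616.645 = 1728.59.
Under uncorrelated errors the observed covariances equal the true-score covariances, so only the own-variance terms attenuate.
True-score variance = [21.3²·0.56 + 21.5²·0.90 + 14²·0.95] + 616.645 = 856.291 + 616.645 = 1472.94.
Reliability = 1472.94 / 1728.59 = 0.852.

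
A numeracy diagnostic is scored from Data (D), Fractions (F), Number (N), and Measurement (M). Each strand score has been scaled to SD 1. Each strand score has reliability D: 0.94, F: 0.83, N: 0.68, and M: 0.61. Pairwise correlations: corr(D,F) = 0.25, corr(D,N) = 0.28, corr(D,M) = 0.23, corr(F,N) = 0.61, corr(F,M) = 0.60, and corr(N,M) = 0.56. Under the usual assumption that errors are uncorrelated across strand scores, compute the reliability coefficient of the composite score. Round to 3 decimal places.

Var(D+F+N+M) = 4 + 2·[0.25 + 0.28 + 0.23 + 0.61 + 0.60 + 0.56] = 4 + 5.06 = 9.06.
Under uncorrelated errors the observed covariances equal the true-score covariances, so only the own-variance terms attenuate.
True-score variance = [0.94 + 0.83 + 0.68 + 0.61] + 5.06 = 3.06 + 5.06 = 8.12.
Reliability = 8.12 / 9.06 = 0.896.

0.896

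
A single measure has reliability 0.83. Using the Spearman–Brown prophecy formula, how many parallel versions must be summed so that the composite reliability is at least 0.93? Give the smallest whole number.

k ≥ ρ*(1−ρ₁)/(ρ₁(1−ρ*)) = 0.93·0.17 / (0.83·0.07) = 2.721.
Smallest integer k = 3.

3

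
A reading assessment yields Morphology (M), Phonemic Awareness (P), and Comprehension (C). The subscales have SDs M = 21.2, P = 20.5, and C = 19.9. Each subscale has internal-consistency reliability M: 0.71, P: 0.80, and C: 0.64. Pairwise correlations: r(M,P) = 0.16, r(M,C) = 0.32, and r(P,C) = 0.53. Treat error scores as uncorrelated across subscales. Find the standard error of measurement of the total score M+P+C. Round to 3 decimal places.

18.893

Var(total) = 1265.7 + 841.502 = 2107.2.
True-score variance = 908.749 + 841.502 = 1750.25, so reliability = 0.8306.
Error variance = 2107.2 − 1750.25 = 356.951; SEM = √356.951 = 18.893.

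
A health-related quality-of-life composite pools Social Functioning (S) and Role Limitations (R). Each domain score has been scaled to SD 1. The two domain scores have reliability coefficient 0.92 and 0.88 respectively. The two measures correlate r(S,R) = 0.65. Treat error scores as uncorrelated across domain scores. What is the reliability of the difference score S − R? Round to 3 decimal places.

0.714

Var(S−R) = 1 + 1 − 2·0.65 = 2 − 1.3 = 0.7.
With uncorrelated errors the cross-covariances are all true-score covariance, so they carry over unchanged; only the diagonal terms shrink to ρᵢσᵢ².
True-score variance = [0.92 + 0.88] − 1.3 = 1.8 − 1.3 = 0.5.
Reliability = 0.5 / 0.7 = 0.714.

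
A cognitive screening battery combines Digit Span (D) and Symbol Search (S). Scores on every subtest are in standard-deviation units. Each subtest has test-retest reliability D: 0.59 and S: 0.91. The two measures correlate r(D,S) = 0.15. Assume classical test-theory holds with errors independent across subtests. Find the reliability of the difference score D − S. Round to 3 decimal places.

0.706

Var(D−S) = 1 + 1 − 2·0.15 = 2 − 0.3 = 1.7.
Because errors are independent across components, Cov(Tᵢ,Tⱼ) = Cov(Xᵢ,Xⱼ); the off-diagonal part of the true-score variance is the same as above.
True-score variance = [0.59 + 0.91] − 0.3 = 1.5 − 0.3 = 1.2.
Reliability = 1.2 / 1.7 = 0.706.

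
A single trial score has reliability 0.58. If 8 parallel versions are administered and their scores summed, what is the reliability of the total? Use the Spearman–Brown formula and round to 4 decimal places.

0.9170

ρ_k = kρ / (1 + (k−1)ρ) = 8·0.58 / (1 + 7·0.58) = 4.640 / 5.060 = 0.9170.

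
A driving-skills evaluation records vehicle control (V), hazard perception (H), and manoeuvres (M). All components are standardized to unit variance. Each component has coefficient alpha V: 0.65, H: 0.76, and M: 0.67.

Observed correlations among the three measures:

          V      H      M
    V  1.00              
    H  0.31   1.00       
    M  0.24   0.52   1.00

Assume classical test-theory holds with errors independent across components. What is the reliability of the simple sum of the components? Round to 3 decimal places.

Var(V+H+M) = 3 + 2·[0.31 + 0.24 + 0.52] = 3 + 2.14 = 5.14.
Under uncorrelated errors the observed covariances equal the true-score covariances, so only the own-variance terms attenuate.
True-score variance = [0.65 + 0.76 + 0.67] + 2.14 = 2.08 + 2.14 = 4.22.
Reliability = 4.22 / 5.14 = 0.821.

0.821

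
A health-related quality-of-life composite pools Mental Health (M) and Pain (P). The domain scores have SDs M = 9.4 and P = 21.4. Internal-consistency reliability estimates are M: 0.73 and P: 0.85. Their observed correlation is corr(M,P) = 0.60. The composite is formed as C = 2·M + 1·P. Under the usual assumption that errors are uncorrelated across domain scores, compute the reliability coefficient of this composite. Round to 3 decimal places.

Var(C) = 2²·9.4² + 21.4² + 2·[2·9.4·21.4·0.60] = 811.4 + 482.784 = 1294.18.
Under uncorrelated errors the observed covariances equal the true-score covariances, so only the own-variance terms attenuate.
True-score variance = [2²·9.4²·0.73 + 21.4²·0.85] + 482.784 = 647.277 + 482.784 = 1130.06.
Reliability = 1130.06 / 1294.18 = 0.873.

0.873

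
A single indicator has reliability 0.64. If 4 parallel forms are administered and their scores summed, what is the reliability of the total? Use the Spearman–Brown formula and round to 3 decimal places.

ρ_k = kρ / (1 + (k−1)ρ) = 4·0.64 / (1 + 3·0.64) = 2.560 / 2.920 = 0.877.

0.877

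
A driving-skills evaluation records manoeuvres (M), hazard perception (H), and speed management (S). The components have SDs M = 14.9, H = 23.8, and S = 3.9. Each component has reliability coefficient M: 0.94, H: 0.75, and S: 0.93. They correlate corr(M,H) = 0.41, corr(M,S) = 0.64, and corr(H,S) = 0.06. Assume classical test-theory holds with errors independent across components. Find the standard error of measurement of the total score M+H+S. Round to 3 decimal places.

12.490

Var(total) = 803.66 + 376.308 = 1179.97.
True-score variance = 647.665 + 376.308 = 1023.97, so reliability = 0.8678.
Error variance = 1179.97 − 1023.97 = 155.995; SEM = √155.995 = 12.490.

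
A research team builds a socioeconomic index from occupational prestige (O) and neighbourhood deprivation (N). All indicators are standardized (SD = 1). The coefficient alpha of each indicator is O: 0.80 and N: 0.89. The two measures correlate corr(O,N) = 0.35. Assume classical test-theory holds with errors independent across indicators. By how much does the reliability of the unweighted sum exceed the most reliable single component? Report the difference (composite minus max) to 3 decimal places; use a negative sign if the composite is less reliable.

Var(sum) = 2 + 0.7 = 2.7; true-score variance = 1.69 + 0.7 = 2.39; composite reliability = 0.8852.
Max component reliability = 0.8900.
Difference = 0.8852 − 0.8900 = -0.005.

-0.005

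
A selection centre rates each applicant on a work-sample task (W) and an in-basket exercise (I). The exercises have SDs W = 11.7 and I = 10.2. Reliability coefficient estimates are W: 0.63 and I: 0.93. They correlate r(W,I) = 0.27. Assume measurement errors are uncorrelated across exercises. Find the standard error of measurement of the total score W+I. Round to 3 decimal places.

7.611

Var(total) = 240.93 + 64.4436 = 305.374.
True-score variance = 182.998 + 64.4436 = 247.441, so reliability = 0.8103.
Error variance = 305.374 − 247.441 = 57.9321; SEM = √57.9321 = 7.611.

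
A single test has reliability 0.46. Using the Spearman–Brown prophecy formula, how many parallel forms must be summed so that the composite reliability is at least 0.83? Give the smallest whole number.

k ≥ ρ*(1−ρ₁)/(ρ₁(1−ρ*)) = 0.83·0.54 / (0.46·0.17) = 5.731.
Smallest integer k = 6.

6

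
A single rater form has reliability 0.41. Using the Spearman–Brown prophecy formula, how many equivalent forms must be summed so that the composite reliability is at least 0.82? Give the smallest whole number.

k ≥ ρ*(1−ρ₁)/(ρ₁(1−ρ*)) = 0.82·0.59 / (0.41·0.18) = 6.556.
Smallest integer k = 7.

7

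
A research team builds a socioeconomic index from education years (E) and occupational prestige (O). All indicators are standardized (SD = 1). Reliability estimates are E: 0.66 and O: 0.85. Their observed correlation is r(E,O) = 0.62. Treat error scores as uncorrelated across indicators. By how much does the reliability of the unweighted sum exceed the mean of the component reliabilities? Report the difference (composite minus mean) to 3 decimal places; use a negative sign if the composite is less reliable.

Var(sum) = 2 + 1.24 = 3.24; true-score variance = 1.51 + 1.24 = 2.75; composite reliability = 0.8488.
Mean component reliability = 0.7550.
Difference = 0.8488 − 0.7550 = 0.094.

0.094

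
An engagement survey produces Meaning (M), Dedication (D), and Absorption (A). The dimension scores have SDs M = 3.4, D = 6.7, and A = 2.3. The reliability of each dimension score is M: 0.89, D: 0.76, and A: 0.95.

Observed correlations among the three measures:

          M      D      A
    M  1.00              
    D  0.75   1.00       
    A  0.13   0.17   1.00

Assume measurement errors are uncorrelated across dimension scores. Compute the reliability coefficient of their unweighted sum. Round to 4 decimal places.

Var(M+D+A) = 3.4² + 6.7² + 2.3² + 2·[3.4·6.7·0.75 + 3.4·2.3·0.13 + 6.7·2.3·0.17] = 61.74 + 41.4426 = 103.183.
Under uncorrelated errors the observed covariances equal the true-score covariances, so only the own-variance terms attenuate.
True-score variance = [3.4²·0.89 + 6.7²·0.76 + 2.3²·0.95] + 41.4426 = 49.4303 + 41.4426 = 90.8729.
Reliability = 90.8729 / 103.183 = 0.8807.

0.8807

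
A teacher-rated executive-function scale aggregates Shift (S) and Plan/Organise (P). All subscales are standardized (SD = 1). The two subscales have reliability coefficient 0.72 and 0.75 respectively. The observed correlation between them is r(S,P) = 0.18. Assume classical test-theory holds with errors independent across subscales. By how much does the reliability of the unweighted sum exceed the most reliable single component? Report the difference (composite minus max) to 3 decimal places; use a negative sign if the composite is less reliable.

0.025

Var(sum) = 2 + 0.36 = 2.36; true-score variance = 1.47 + 0.36 = 1.83; composite reliability = 0.7754.
Max component reliability = 0.7500.
Difference = 0.7754 − 0.7500 = 0.025.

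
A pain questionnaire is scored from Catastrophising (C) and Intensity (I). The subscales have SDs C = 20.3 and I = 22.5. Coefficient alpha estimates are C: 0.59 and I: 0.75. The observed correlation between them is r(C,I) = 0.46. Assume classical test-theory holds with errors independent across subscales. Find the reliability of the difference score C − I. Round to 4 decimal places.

0.4067

Var(C−I) = 20.3² + 22.5² − 2·20.3·22.5·0.46 = 918.34 − 420.21 = 498.13.
Because errors are independent across components, Cov(Tᵢ,Tⱼ) = Cov(Xᵢ,Xⱼ); the off-diagonal part of the true-score variance is the same as above.
True-score variance = [20.3²·0.59 + 22.5²·0.75] − 420.21 = 622.821 − 420.21 = 202.611.
Reliability = 202.611 / 498.13 = 0.4067.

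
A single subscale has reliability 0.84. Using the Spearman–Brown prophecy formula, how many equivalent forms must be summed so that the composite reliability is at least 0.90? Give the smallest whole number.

2

k ≥ ρ*(1−ρ₁)/(ρ₁(1−ρ*)) = 0.90·0.16 / (0.84·0.10) = 1.714.
Smallest integer k = 2.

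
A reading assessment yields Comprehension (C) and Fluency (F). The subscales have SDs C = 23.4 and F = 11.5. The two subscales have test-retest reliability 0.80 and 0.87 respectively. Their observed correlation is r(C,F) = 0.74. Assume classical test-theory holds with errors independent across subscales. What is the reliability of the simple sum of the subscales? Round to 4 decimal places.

Var(C+F) = 23.4² + 11.5² + 2·[23.4·11.5·0.74] = 679.81 + 398.268 = 1078.08.
With uncorrelated errors the cross-covariances are all true-score covariance, so they carry over unchanged; only the diagonal terms shrink to ρᵢσᵢ².
True-score variance = [23.4²·0.80 + 11.5²·0.87] + 398.268 = 553.106 + 398.268 = 951.373.
Reliability = 951.373 / 1078.08 = 0.8825.

0.8825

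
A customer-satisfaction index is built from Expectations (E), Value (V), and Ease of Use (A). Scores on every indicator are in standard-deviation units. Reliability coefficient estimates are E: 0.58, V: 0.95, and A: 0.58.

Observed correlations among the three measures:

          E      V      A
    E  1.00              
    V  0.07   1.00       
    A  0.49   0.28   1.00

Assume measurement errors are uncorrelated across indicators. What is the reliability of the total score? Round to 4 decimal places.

0.8098

Var(E+V+A) = 3 + 2·[0.07 + 0.49 + 0.28] = 3 + 1.68 = 4.68.
With uncorrelated errors the cross-covariances are all true-score covariance, so they carry over unchanged; only the diagonal terms shrink to ρᵢσᵢ².
True-score variance = [0.58 + 0.95 + 0.58] + 1.68 = 2.11 + 1.68 = 3.79.
Reliability = 3.79 / 4.68 = 0.8098.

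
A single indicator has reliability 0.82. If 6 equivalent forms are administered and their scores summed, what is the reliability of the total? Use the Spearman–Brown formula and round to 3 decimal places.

0.965

ρ_k = kρ / (1 + (k−1)ρ) = 6·0.82 / (1 + 5·0.82) = 4.920 / 5.100 = 0.965.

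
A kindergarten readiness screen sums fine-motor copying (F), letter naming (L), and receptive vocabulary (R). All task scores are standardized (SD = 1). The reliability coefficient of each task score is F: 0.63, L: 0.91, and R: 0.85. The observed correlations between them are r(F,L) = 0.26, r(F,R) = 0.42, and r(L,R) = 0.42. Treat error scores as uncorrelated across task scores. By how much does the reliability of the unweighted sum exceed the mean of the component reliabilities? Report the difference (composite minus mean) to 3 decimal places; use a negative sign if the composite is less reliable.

0.086

Var(sum) = 3 + 2.2 = 5.2; true-score variance = 2.39 + 2.2 = 4.59; composite reliability = 0.8827.
Mean component reliability = 0.7967.
Difference = 0.8827 − 0.7967 = 0.086.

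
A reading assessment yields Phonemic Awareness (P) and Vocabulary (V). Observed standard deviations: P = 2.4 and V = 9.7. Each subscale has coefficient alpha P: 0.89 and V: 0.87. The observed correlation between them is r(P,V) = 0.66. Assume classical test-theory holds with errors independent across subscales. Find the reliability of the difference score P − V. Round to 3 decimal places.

Var(P−V) = 2.4² + 9.7² − 2·2.4·9.7·0.66 = 99.85 − 30.7296 = 69.1204.
Because errors are independent across components, Cov(Tᵢ,Tⱼ) = Cov(Xᵢ,Xⱼ); the off-diagonal part of the true-score variance is the same as above.
True-score variance = [2.4²·0.89 + 9.7²·0.87] − 30.7296 = 86.9847 − 30.7296 = 56.2551.
Reliability = 56.2551 / 69.1204 = 0.814.

0.814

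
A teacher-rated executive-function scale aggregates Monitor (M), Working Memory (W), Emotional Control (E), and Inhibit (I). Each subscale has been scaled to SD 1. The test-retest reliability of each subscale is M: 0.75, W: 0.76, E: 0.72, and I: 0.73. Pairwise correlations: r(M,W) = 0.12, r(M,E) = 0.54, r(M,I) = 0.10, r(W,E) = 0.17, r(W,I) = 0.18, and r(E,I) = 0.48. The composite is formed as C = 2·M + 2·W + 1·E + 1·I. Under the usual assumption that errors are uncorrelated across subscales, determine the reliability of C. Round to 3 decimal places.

0.842

Var(C) = 2² + 2² + 1 + 1 + 2·[4·0.12 + 2·0.54 + 2·0.10 + 2·0.17 + 2·0.18 + 0.48] = 10 + 5.88 = 15.88.
With uncorrelated errors the cross-covariances are all true-score covariance, so they carry over unchanged; only the diagonal terms shrink to ρᵢσᵢ².
True-score variance = [2²·0.75 + 2²·0.76 + 0.72 + 0.73] + 5.88 = 7.49 + 5.88 = 13.37.
Reliability = 13.37 / 15.88 = 0.842.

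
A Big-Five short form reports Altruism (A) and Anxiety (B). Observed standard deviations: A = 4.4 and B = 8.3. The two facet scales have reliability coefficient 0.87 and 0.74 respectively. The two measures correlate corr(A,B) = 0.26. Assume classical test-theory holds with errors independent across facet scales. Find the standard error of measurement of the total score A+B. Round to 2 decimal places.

Var(total) = 88.25 + 18.9904 = 107.24.
True-score variance = 67.8218 + 18.9904 = 86.8122, so reliability = 0.8095.
Error variance = 107.24 − 86.8122 = 20.4282; SEM = √20.4282 = 4.52.

4.52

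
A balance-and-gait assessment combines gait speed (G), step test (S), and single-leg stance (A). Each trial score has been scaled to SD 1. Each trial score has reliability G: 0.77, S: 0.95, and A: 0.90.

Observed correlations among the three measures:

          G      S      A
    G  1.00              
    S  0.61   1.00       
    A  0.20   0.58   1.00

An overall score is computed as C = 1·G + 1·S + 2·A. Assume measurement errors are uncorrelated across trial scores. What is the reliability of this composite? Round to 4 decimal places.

0.9342

Var(C) = 1 + 1 + 2² + 2·[0.61 + 2·0.20 + 2·0.58] = 6 + 4.34 = 10.34.
Under uncorrelated errors the observed covariances equal the true-score covariances, so only the own-variance terms attenuate.
True-score variance = [0.77 + 0.95 + 2²·0.90] + 4.34 = 5.32 + 4.34 = 9.66.
Reliability = 9.66 / 10.34 = 0.9342.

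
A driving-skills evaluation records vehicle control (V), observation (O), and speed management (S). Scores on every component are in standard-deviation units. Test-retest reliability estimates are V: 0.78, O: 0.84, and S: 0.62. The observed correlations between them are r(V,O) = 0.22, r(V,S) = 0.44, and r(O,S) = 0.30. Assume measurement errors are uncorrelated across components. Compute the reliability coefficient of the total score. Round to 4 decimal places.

Var(V+O+S) = 3 + 2·[0.22 + 0.44 + 0.30] = 3 + 1.92 = 4.92.
With uncorrelated errors the cross-covariances are all true-score covariance, so they carry over unchanged; only the diagonal terms shrink to ρᵢσᵢ².
True-score variance = [0.78 + 0.84 + 0.62] + 1.92 = 2.24 + 1.92 = 4.16.
Reliability = 4.16 / 4.92 = 0.8455.

0.8455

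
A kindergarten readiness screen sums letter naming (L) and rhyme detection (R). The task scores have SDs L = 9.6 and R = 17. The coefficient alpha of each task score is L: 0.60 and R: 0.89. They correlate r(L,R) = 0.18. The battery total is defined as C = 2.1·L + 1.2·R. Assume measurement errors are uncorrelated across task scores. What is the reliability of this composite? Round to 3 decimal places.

0.785

Var(C) = 2.1²·9.6² + 1.2²·17² + 2·[2.52·9.6·17·0.18] = 822.586 + 148.055 = 970.641.
Under uncorrelated errors the observed covariances equal the true-score covariances, so only the own-variance terms attenuate.
True-score variance = [2.1²·9.6²·0.60 + 1.2²·17²·0.89] + 148.055 = 614.238 + 148.055 = 762.293.
Reliability = 762.293 / 970.641 = 0.785.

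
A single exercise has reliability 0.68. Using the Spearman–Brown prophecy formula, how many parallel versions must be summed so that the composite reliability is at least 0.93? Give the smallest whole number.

k ≥ ρ*(1−ρ₁)/(ρ₁(1−ρ*)) = 0.93·0.32 / (0.68·0.07) = 6.252.
Smallest integer k = 7.

7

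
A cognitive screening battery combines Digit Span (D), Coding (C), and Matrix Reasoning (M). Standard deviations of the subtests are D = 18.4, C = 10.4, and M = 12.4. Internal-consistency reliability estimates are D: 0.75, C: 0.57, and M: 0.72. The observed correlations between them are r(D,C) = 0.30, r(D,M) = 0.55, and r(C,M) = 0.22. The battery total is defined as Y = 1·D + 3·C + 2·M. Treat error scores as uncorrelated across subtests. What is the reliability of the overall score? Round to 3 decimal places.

0.783

Var(Y) = 18.4² + 3²·10.4² + 2²·12.4² + 2·[3·18.4·10.4·0.30 + 2·18.4·12.4·0.55 + 6·10.4·12.4·0.22] = 1927.04 + 1186.85 = 3113.89.
With uncorrelated errors the cross-covariances are all true-score covariance, so they carry over unchanged; only the diagonal terms shrink to ρᵢσᵢ².
True-score variance = [18.4²·0.75 + 3²·10.4²·0.57 + 2²·12.4²·0.72] + 1186.85 = 1251.61 + 1186.85 = 2438.46.
Reliability = 2438.46 / 3113.89 = 0.783.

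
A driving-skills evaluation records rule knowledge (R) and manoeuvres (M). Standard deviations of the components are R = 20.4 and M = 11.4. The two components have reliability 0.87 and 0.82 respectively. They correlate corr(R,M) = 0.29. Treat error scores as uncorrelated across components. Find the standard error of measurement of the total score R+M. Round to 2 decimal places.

Var(total) = 546.12 + 134.885 = 681.005.
True-score variance = 468.626 + 134.885 = 603.511, so reliability = 0.8862.
Error variance = 681.005 − 603.511 = 77.4936; SEM = √77.4936 = 8.80.

8.80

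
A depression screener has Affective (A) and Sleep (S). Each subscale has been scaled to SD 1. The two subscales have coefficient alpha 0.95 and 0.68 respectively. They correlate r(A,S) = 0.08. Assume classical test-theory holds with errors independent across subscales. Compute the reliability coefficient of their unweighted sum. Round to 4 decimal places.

0.8287

Var(A+S) = 2 + 2·[0.08] = 2 + 0.16 = 2.16.
With uncorrelated errors the cross-covariances are all true-score covariance, so they carry over unchanged; only the diagonal terms shrink to ρᵢσᵢ².
True-score variance = [0.95 + 0.68] + 0.16 = 1.63 + 0.16 = 1.79.
Reliability = 1.79 / 2.16 = 0.8287.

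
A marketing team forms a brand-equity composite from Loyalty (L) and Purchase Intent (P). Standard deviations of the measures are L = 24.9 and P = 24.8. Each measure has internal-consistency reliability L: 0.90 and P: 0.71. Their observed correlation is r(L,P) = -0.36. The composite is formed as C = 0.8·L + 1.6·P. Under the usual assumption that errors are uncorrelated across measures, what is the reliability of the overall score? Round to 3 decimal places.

Var(C) = 0.8²·24.9² + 1.6²·24.8² + 2·[1.28·24.9·24.8·(-0.36)] = 1971.31 − 569.106 = 1402.2.
With uncorrelated errors the cross-covariances are all true-score covariance, so they carry over unchanged; only the diagonal terms shrink to ρᵢσᵢ².
True-score variance = [0.8²·24.9²·0.90 + 1.6²·24.8²·0.71] − 569.106 = 1475.02 − 569.106 = 905.916.
Reliability = 905.916 / 1402.2 = 0.646.

0.646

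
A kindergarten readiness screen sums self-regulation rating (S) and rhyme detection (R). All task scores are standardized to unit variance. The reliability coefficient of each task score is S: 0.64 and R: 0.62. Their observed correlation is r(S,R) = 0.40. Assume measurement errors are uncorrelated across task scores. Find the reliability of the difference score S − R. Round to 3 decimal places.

0.383

Var(S−R) = 1 + 1 − 2·0.40 = 2 − 0.8 = 1.2.
With uncorrelated errors the cross-covariances are all true-score covariance, so they carry over unchanged; only the diagonal terms shrink to ρᵢσᵢ².
True-score variance = [0.64 + 0.62] − 0.8 = 1.26 − 0.8 = 0.46.
Reliability = 0.46 / 1.2 = 0.383.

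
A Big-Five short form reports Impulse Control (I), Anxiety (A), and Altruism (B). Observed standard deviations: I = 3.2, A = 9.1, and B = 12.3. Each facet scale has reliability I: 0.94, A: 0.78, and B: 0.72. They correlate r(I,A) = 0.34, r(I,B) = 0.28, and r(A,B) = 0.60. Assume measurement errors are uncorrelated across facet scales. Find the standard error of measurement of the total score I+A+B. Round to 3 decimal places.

Var(total) = 244.34 + 176.159 = 420.499.
True-score variance = 183.146 + 176.159 = 359.305, so reliability = 0.8545.
Error variance = 420.499 − 359.305 = 61.1938; SEM = √61.1938 = 7.823.

7.823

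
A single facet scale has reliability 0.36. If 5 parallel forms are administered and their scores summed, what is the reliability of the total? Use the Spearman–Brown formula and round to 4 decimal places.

ρ_k = kρ / (1 + (k−1)ρ) = 5·0.36 / (1 + 4·0.36) = 1.800 / 2.440 = 0.7377.

0.7377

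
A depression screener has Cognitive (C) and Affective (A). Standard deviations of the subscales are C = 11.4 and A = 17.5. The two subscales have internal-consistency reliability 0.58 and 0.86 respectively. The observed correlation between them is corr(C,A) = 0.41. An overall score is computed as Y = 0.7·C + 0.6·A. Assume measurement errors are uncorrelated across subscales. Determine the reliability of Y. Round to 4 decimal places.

Var(Y) = 0.7²·11.4² + 0.6²·17.5² + 2·[0.42·11.4·17.5·0.41] = 173.93 + 68.7078 = 242.638.
Under uncorrelated errors the observed covariances equal the true-score covariances, so only the own-variance terms attenuate.
True-score variance = [0.7²·11.4²·0.58 + 0.6²·17.5²·0.86] + 68.7078 = 131.75 + 68.7078 = 200.457.
Reliability = 200.457 / 242.638 = 0.8262.

0.8262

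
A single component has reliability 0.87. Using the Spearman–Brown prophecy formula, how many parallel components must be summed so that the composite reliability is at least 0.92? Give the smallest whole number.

2

k ≥ ρ*(1−ρ₁)/(ρ₁(1−ρ*)) = 0.92·0.13 / (0.87·0.08) = 1.718.
Smallest integer k = 2.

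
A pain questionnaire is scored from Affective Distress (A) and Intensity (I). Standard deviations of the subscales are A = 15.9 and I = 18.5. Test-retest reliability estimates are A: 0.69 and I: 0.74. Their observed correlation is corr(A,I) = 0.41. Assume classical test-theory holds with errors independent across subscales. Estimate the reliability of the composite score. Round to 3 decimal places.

0.800

Var(A+I) = 15.9² + 18.5² + 2·[15.9·18.5·0.41] = 595.06 + 241.203 = 836.263.
With uncorrelated errors the cross-covariances are all true-score covariance, so they carry over unchanged; only the diagonal terms shrink to ρᵢσᵢ².
True-score variance = [15.9²·0.69 + 18.5²·0.74] + 241.203 = 427.704 + 241.203 = 668.907.
Reliability = 668.907 / 836.263 = 0.800.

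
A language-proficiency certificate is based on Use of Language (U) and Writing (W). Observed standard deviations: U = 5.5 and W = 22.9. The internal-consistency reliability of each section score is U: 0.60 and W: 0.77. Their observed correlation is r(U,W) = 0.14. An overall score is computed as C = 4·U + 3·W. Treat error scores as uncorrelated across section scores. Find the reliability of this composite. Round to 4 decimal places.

0.7727

Var(C) = 4²·5.5² + 3²·22.9² + 2·[12·5.5·22.9·0.14] = 5203.69 + 423.192 = 5626.88.
With uncorrelated errors the cross-covariances are all true-score covariance, so they carry over unchanged; only the diagonal terms shrink to ρᵢσᵢ².
True-score variance = [4²·5.5²·0.60 + 3²·22.9²·0.77] + 423.192 = 3924.56 + 423.192 = 4347.75.
Reliability = 4347.75 / 5626.88 = 0.7727.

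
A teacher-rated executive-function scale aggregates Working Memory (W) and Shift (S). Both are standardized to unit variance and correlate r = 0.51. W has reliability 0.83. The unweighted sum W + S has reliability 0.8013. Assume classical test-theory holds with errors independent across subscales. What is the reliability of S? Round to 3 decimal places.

0.570

Var(W+S) = 2 + 2·0.51 = 3.020.
True-score variance = ρ_W + ρ_S + 2·0.51, so 0.8013 = (0.83 + ρ_S + 1.02) / 3.020.
ρ_S = 0.8013·3.020 − 0.83 − 1.02 = 0.570.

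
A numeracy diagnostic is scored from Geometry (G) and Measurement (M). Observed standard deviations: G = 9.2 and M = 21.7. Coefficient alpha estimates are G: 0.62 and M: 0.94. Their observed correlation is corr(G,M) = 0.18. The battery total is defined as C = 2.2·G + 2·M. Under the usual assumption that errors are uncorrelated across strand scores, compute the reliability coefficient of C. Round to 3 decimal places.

Var(C) = 2.2²·9.2² + 2²·21.7² + 2·[4.4·9.2·21.7·0.18] = 2293.22 + 316.23 = 2609.45.
Under uncorrelated errors the observed covariances equal the true-score covariances, so only the own-variance terms attenuate.
True-score variance = [2.2²·9.2²·0.62 + 2²·21.7²·0.94] + 316.23 = 2024.53 + 316.23 = 2340.76.
Reliability = 2340.76 / 2609.45 = 0.897.

0.897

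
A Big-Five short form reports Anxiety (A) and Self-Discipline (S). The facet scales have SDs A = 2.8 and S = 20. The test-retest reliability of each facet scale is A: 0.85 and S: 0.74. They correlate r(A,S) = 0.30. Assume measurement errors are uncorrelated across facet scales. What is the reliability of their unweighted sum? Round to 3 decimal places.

Var(A+S) = 2.8² + 20² + 2·[2.8·20·0.30] = 407.84 + 33.6 = 441.44.
Under uncorrelated errors the observed covariances equal the true-score covariances, so only the own-variance terms attenuate.
True-score variance = [2.8²·0.85 + 20²·0.74] + 33.6 = 302.664 + 33.6 = 336.264.
Reliability = 336.264 / 441.44 = 0.762.

0.762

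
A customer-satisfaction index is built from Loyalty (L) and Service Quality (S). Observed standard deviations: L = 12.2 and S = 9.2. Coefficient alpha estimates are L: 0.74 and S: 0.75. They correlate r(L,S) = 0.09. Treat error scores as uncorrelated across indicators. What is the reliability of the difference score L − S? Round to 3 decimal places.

0.719

Var(L−S) = 12.2² + 9.2² − 2·12.2·9.2·0.09 = 233.48 − 20.2032 = 213.277.
With uncorrelated errors the cross-covariances are all true-score covariance, so they carry over unchanged; only the diagonal terms shrink to ρᵢσᵢ².
True-score variance = [12.2²·0.74 + 9.2²·0.75] − 20.2032 = 173.622 − 20.2032 = 153.418.
Reliability = 153.418 / 213.277 = 0.719.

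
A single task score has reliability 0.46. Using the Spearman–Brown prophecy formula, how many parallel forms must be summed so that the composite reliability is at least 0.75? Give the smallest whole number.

k ≥ ρ*(1−ρ₁)/(ρ₁(1−ρ*)) = 0.75·0.54 / (0.46·0.25) = 3.522.
Smallest integer k = 4.

4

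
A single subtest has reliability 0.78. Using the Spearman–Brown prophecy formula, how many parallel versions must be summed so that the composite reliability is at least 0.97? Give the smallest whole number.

k ≥ ρ*(1−ρ₁)/(ρ₁(1−ρ*)) = 0.97·0.22 / (0.78·0.03) = 9.120.
Smallest integer k = 10.

10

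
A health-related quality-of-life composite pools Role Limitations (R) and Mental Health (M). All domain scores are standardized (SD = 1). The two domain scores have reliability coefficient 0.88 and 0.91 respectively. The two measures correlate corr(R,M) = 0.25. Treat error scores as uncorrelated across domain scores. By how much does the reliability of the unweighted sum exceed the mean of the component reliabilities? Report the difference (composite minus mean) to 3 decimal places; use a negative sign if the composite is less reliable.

Var(sum) = 2 + 0.5 = 2.5; true-score variance = 1.79 + 0.5 = 2.29; composite reliability = 0.9160.
Mean component reliability = 0.8950.
Difference = 0.9160 − 0.8950 = 0.021.

0.021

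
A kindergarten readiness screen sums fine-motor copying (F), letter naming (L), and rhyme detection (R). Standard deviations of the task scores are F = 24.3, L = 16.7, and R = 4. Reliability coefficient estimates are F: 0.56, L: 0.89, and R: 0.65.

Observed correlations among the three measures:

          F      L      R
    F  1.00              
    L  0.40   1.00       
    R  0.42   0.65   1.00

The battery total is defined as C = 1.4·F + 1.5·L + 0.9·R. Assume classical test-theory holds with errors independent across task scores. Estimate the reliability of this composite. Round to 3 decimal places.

0.784

Var(C) = 1.4²·24.3² + 1.5²·16.7² + 0.9²·4² + 2·[2.1·24.3·16.7·0.40 + 1.26·24.3·4·0.42 + 1.35·16.7·4·0.65] = 1797.82 + 901.871 = 2699.69.
Because errors are independent across components, Cov(Tᵢ,Tⱼ) = Cov(Xᵢ,Xⱼ); the off-diagonal part of the true-score variance is the same as above.
True-score variance = [1.4²·24.3²·0.56 + 1.5²·16.7²·0.89 + 0.9²·4²·0.65] + 901.871 = 1215.02 + 901.871 = 2116.89.
Reliability = 2116.89 / 2699.69 = 0.784.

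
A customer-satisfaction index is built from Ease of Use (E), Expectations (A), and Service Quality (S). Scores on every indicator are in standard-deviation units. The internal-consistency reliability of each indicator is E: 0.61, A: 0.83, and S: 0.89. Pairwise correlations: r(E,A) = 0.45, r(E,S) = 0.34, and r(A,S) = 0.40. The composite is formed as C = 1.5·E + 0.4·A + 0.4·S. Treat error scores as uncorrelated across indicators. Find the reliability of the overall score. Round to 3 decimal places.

Var(C) = 1.5² + 0.4² + 0.4² + 2·[0.6·0.45 + 0.6·0.34 + 0.16·0.40] = 2.57 + 1.076 = 3.646.
With uncorrelated errors the cross-covariances are all true-score covariance, so they carry over unchanged; only the diagonal terms shrink to ρᵢσᵢ².
True-score variance = [1.5²·0.61 + 0.4²·0.83 + 0.4²·0.89] + 1.076 = 1.6477 + 1.076 = 2.7237.
Reliability = 2.7237 / 3.646 = 0.747.

0.747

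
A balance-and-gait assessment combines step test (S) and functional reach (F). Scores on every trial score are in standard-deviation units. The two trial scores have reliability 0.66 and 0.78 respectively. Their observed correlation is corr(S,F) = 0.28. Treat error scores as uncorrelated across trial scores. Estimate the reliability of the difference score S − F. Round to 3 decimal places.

Var(S−F) = 1 + 1 − 2·0.28 = 2 − 0.56 = 1.44.
Because errors are independent across components, Cov(Tᵢ,Tⱼ) = Cov(Xᵢ,Xⱼ); the off-diagonal part of the true-score variance is the same as above.
True-score variance = [0.66 + 0.78] − 0.56 = 1.44 − 0.56 = 0.88.
Reliability = 0.88 / 1.44 = 0.611.

0.611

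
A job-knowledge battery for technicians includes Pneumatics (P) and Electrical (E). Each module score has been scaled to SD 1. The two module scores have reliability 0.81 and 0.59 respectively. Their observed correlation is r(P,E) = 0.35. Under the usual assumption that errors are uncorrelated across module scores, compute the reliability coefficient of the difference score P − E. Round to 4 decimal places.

0.5385

Var(P−E) = 1 + 1 − 2·0.35 = 2 − 0.7 = 1.3.
With uncorrelated errors the cross-covariances are all true-score covariance, so they carry over unchanged; only the diagonal terms shrink to ρᵢσᵢ².
True-score variance = [0.81 + 0.59] − 0.7 = 1.4 − 0.7 = 0.7.
Reliability = 0.7 / 1.3 = 0.5385.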